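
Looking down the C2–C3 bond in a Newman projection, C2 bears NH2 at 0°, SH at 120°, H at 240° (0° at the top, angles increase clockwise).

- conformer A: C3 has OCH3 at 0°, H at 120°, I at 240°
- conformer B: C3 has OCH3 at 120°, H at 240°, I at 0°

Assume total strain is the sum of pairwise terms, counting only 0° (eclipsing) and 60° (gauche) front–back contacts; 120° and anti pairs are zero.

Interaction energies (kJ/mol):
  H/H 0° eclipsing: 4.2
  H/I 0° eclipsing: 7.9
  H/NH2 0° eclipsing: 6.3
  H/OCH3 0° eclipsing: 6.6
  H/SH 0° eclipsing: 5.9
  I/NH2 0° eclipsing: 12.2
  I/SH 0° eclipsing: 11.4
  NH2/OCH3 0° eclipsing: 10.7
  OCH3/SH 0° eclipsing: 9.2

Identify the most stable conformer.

A (eclipsed): NH2(0°)/OCH3(0°) eclipsed 10.7; SH(120°)/H(120°) eclipsed 5.9; H(240°)/I(240°) eclipsed 7.9 → 24.5 kJ/mol.
B (eclipsed): NH2(0°)/I(0°) eclipsed 12.2; SH(120°)/OCH3(120°) eclipsed 9.2; H(240°)/H(240°) eclipsed 4.2 → 25.6 kJ/mol.
A has the lowest total (24.5 kJ/mol).

A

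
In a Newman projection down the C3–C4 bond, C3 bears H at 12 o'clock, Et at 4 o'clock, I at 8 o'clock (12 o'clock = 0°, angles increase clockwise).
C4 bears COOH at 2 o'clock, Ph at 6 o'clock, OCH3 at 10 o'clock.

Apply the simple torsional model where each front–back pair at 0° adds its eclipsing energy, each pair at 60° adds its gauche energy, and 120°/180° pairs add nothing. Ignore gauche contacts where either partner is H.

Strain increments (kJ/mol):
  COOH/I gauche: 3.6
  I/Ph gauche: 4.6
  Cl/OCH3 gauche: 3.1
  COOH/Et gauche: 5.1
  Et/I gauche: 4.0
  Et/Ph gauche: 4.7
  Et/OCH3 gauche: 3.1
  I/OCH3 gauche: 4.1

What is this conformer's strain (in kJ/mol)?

This conformer (staggered): Et(120°)/COOH(60°) gauche 5.1; Et(120°)/Ph(180°) gauche 4.7; I(240°)/Ph(180°) gauche 4.6; I(240°)/OCH3(300°) gauche 4.1 → 18.5 kJ/mol.

18.5 kJ/mol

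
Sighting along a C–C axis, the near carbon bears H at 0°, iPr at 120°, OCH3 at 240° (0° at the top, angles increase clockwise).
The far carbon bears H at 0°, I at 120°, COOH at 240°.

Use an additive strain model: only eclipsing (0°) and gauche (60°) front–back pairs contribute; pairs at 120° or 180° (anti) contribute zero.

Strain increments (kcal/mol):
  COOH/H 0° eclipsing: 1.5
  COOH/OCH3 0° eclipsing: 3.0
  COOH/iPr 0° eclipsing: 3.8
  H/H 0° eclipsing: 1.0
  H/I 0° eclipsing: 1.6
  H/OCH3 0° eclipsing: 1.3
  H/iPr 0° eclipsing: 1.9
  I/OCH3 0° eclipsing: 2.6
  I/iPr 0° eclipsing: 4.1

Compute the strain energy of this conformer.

8.1 kcal/mol

This conformer (eclipsed): H(0°)/H(0°) eclipsed 1.0; iPr(120°)/I(120°) eclipsed 4.1; OCH3(240°)/COOH(240°) eclipsed 3.0 → 8.1 kcal/mol.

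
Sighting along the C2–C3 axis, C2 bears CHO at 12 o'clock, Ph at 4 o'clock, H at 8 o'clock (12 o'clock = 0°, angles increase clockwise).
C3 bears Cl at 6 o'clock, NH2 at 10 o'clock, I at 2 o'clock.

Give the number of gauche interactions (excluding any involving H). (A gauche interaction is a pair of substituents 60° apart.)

4

Non-H gauche pairs: CHO(0°)/NH2(300°); CHO(0°)/I(60°); Ph(120°)/Cl(180°); Ph(120°)/I(60°) — 4 interactions.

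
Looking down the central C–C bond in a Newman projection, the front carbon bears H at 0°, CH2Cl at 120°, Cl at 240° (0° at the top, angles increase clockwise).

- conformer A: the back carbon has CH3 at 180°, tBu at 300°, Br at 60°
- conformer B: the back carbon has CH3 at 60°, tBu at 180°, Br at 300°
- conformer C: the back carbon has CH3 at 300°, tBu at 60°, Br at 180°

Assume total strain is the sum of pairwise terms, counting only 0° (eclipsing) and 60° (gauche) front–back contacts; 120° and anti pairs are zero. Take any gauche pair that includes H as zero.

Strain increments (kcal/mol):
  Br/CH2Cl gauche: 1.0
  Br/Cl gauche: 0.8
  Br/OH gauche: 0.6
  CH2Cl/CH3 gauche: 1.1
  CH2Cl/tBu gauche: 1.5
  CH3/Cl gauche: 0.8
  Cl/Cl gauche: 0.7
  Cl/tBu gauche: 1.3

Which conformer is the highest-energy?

B

A (staggered): CH2Cl–CH3 gauche, CH2Cl–Br gauche, Cl–CH3 gauche, Cl–tBu gauche; 1.1 + 1.0 + 0.8 + 1.3 = 4.2 kcal/mol.
B (staggered): CH2Cl–CH3 gauche, CH2Cl–tBu gauche, Cl–tBu gauche, Cl–Br gauche; 1.1 + 1.5 + 1.3 + 0.8 = 4.7 kcal/mol.
C (staggered): CH2Cl–tBu gauche, CH2Cl–Br gauche, Cl–CH3 gauche, Cl–Br gauche; 1.5 + 1.0 + 0.8 + 0.8 = 4.1 kcal/mol.
B has the highest total (4.7 kcal/mol).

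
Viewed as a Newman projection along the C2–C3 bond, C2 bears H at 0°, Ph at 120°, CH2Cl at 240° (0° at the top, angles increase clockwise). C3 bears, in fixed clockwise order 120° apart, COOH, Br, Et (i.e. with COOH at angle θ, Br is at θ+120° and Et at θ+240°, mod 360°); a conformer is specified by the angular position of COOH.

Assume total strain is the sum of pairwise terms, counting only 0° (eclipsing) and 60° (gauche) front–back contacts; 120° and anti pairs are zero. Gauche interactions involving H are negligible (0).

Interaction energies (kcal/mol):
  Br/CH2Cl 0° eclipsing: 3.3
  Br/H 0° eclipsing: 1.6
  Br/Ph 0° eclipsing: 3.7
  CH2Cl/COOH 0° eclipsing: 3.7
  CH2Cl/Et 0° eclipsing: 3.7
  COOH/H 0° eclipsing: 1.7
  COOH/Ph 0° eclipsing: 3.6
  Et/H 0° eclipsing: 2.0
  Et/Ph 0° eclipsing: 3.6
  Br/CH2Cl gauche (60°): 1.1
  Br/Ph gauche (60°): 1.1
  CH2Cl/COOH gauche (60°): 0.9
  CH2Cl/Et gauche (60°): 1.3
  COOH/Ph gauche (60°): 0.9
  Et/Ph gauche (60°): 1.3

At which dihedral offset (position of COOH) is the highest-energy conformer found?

COOH at 0° is eclipsed. H at 0° is eclipsed with COOH at 0° (1.7); Ph at 120° is eclipsed with Br at 120° (3.7); CH2Cl at 240° is eclipsed with Et at 240° (3.7). Total 9.1 kcal/mol.
COOH at 60° is staggered. Ph at 120° is gauche with COOH at 60° (0.9); Ph at 120° is gauche with Br at 180° (1.1); CH2Cl at 240° is gauche with Br at 180° (1.1); CH2Cl at 240° is gauche with Et at 300° (1.3). Total 4.4 kcal/mol.
COOH at 120° is eclipsed. H at 0° is eclipsed with Et at 0° (2.0); Ph at 120° is eclipsed with COOH at 120° (3.6); CH2Cl at 240° is eclipsed with Br at 240° (3.3). Total 8.9 kcal/mol.
COOH at 180° is staggered. Ph at 120° is gauche with COOH at 180° (0.9); Ph at 120° is gauche with Et at 60° (1.3); CH2Cl at 240° is gauche with COOH at 180° (0.9); CH2Cl at 240° is gauche with Br at 300° (1.1). Total 4.2 kcal/mol.
COOH at 240° is eclipsed. H at 0° is eclipsed with Br at 0° (1.6); Ph at 120° is eclipsed with Et at 120° (3.6); CH2Cl at 240° is eclipsed with COOH at 240° (3.7). Total 8.9 kcal/mol.
COOH at 300° is staggered. Ph at 120° is gauche with Br at 60° (1.1); Ph at 120° is gauche with Et at 180° (1.3); CH2Cl at 240° is gauche with COOH at 300° (0.9); CH2Cl at 240° is gauche with Et at 180° (1.3). Total 4.6 kcal/mol.
The maximum (9.1 kcal/mol) occurs with COOH at 0°.

0°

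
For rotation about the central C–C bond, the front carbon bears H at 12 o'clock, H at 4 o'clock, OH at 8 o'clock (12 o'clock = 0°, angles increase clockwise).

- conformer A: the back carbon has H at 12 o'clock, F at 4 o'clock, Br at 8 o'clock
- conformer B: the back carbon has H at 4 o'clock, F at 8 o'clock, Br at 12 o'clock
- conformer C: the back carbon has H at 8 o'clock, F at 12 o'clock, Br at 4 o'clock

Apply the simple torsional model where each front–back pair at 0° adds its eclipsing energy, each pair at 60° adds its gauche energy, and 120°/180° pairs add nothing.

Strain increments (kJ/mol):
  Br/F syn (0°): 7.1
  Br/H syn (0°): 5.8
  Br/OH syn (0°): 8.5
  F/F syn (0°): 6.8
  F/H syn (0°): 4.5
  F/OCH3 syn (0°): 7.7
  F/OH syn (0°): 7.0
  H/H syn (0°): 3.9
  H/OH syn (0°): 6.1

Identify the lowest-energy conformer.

C

A (eclipsed): H(0°)/H(0°) eclipsed 3.9; H(120°)/F(120°) eclipsed 4.5; OH(240°)/Br(240°) eclipsed 8.5 → 16.9 kJ/mol.
B (eclipsed): H(0°)/Br(0°) eclipsed 5.8; H(120°)/H(120°) eclipsed 3.9; OH(240°)/F(240°) eclipsed 7.0 → 16.7 kJ/mol.
C (eclipsed): H(0°)/F(0°) eclipsed 4.5; H(120°)/Br(120°) eclipsed 5.8; OH(240°)/H(240°) eclipsed 6.1 → 16.4 kJ/mol.
C has the lowest total (16.4 kJ/mol).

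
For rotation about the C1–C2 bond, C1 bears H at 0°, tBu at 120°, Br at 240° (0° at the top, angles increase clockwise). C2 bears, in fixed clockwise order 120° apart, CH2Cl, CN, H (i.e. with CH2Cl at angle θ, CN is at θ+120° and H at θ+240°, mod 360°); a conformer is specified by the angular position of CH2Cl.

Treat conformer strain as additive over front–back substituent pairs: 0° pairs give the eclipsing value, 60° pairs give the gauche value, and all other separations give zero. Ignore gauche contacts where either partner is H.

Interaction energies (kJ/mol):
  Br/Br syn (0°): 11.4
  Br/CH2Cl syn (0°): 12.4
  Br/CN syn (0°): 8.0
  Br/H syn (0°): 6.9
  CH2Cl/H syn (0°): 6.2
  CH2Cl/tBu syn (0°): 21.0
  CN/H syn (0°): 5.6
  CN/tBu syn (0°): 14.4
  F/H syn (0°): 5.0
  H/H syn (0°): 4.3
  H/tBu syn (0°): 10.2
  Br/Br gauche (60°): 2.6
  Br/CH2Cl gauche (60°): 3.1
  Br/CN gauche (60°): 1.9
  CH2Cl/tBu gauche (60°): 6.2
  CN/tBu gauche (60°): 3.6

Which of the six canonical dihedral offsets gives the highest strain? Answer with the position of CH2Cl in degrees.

120°

CH2Cl at 0° (eclipsed): H–CH2Cl eclipsed, tBu–CN eclipsed, Br–H eclipsed; 6.2 + 14.4 + 6.9 = 27.5 kJ/mol.
CH2Cl at 60° (staggered): tBu–CH2Cl gauche, tBu–CN gauche, Br–CN gauche; 6.2 + 3.6 + 1.9 = 11.7 kJ/mol.
CH2Cl at 120° (eclipsed): H–H eclipsed, tBu–CH2Cl eclipsed, Br–CN eclipsed; 4.3 + 21.0 + 8.0 = 33.3 kJ/mol.
CH2Cl at 180° (staggered): tBu–CH2Cl gauche, Br–CH2Cl gauche, Br–CN gauche; 6.2 + 3.1 + 1.9 = 11.2 kJ/mol.
CH2Cl at 240° (eclipsed): H–CN eclipsed, tBu–H eclipsed, Br–CH2Cl eclipsed; 5.6 + 10.2 + 12.4 = 28.2 kJ/mol.
CH2Cl at 300° (staggered): tBu–CN gauche, Br–CH2Cl gauche; 3.6 + 3.1 = 6.7 kJ/mol.
The maximum (33.3 kJ/mol) occurs with CH2Cl at 120°.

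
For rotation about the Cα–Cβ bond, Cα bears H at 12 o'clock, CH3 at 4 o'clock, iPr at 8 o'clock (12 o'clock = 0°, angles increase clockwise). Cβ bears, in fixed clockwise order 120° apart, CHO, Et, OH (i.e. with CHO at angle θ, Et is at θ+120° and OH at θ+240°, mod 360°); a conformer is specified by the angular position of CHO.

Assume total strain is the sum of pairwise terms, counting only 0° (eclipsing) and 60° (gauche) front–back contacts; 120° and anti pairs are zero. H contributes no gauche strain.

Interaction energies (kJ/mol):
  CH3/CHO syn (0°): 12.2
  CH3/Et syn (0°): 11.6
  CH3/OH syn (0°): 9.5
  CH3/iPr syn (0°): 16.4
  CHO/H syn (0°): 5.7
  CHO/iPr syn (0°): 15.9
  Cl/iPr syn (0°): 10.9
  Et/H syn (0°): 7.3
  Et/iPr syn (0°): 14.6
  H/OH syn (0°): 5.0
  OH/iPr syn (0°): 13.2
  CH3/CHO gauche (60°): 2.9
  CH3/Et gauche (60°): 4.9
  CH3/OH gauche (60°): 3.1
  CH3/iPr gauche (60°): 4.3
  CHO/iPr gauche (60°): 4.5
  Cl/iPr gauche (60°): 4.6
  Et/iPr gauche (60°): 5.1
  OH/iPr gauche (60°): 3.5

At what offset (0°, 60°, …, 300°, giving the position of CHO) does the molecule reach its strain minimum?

180°

CHO at 0° (eclipsed): H(0°)/CHO(0°) eclipsed 5.7; CH3(120°)/Et(120°) eclipsed 11.6; iPr(240°)/OH(240°) eclipsed 13.2 → 30.5 kJ/mol.
CHO at 60° (staggered): CH3(120°)/CHO(60°) gauche 2.9; CH3(120°)/Et(180°) gauche 4.9; iPr(240°)/Et(180°) gauche 5.1; iPr(240°)/OH(300°) gauche 3.5 → 16.4 kJ/mol.
CHO at 120° (eclipsed): H(0°)/OH(0°) eclipsed 5.0; CH3(120°)/CHO(120°) eclipsed 12.2; iPr(240°)/Et(240°) eclipsed 14.6 → 31.8 kJ/mol.
CHO at 180° (staggered): CH3(120°)/CHO(180°) gauche 2.9; CH3(120°)/OH(60°) gauche 3.1; iPr(240°)/CHO(180°) gauche 4.5; iPr(240°)/Et(300°) gauche 5.1 → 15.6 kJ/mol.
CHO at 240° (eclipsed): H(0°)/Et(0°) eclipsed 7.3; CH3(120°)/OH(120°) eclipsed 9.5; iPr(240°)/CHO(240°) eclipsed 15.9 → 32.7 kJ/mol.
CHO at 300° (staggered): CH3(120°)/Et(60°) gauche 4.9; CH3(120°)/OH(180°) gauche 3.1; iPr(240°)/CHO(300°) gauche 4.5; iPr(240°)/OH(180°) gauche 3.5 → 16.0 kJ/mol.
The minimum (15.6 kJ/mol) occurs with CHO at 180°.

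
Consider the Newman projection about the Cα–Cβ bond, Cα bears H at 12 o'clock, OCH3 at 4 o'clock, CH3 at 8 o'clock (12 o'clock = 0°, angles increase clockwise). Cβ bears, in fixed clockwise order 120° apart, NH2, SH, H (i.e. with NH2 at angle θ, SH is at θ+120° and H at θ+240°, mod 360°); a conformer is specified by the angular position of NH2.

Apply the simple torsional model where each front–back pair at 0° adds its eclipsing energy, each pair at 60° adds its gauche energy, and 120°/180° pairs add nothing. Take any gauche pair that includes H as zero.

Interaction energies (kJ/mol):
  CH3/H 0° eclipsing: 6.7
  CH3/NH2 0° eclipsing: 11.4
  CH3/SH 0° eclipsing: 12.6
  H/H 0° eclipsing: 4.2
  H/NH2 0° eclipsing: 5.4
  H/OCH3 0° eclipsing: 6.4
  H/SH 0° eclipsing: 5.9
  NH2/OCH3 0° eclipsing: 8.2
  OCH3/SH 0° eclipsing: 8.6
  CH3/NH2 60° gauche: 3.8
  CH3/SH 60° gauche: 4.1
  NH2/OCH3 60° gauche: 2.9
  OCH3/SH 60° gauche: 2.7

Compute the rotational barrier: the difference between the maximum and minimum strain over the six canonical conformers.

NH2 at 0° (eclipsed): H–NH2 eclipsed, OCH3–SH eclipsed, CH3–H eclipsed; 5.4 + 8.6 + 6.7 = 20.7 kJ/mol.
NH2 at 60° (staggered): OCH3–NH2 gauche, OCH3–SH gauche, CH3–SH gauche; 2.9 + 2.7 + 4.1 = 9.7 kJ/mol.
NH2 at 120° (eclipsed): H–H eclipsed, OCH3–NH2 eclipsed, CH3–SH eclipsed; 4.2 + 8.2 + 12.6 = 25.0 kJ/mol.
NH2 at 180° (staggered): OCH3–NH2 gauche, CH3–NH2 gauche, CH3–SH gauche; 2.9 + 3.8 + 4.1 = 10.8 kJ/mol.
NH2 at 240° (eclipsed): H–SH eclipsed, OCH3–H eclipsed, CH3–NH2 eclipsed; 5.9 + 6.4 + 11.4 = 23.7 kJ/mol.
NH2 at 300° (staggered): OCH3–SH gauche, CH3–NH2 gauche; 2.7 + 3.8 = 6.5 kJ/mol.
Max at 120° (25.0 kJ/mol), min at 300° (6.5 kJ/mol); barrier = 18.5 kJ/mol.

18.5 kJ/mol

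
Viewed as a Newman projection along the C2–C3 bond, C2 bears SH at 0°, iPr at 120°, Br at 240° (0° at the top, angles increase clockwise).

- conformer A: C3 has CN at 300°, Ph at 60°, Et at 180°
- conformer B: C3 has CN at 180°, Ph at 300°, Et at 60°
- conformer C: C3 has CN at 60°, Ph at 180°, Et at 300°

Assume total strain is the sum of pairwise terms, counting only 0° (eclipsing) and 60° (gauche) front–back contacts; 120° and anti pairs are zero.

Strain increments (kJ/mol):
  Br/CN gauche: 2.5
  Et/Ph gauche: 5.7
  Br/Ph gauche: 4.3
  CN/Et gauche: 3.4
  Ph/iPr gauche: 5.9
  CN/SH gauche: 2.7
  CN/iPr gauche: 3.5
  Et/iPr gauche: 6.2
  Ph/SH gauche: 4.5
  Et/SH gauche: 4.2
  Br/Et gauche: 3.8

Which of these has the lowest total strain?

C

A (staggered): SH–CN gauche, SH–Ph gauche, iPr–Ph gauche, iPr–Et gauche, Br–CN gauche, Br–Et gauche; 2.7 + 4.5 + 5.9 + 6.2 + 2.5 + 3.8 = 25.6 kJ/mol.
B (staggered): SH–Ph gauche, SH–Et gauche, iPr–CN gauche, iPr–Et gauche, Br–CN gauche, Br–Ph gauche; 4.5 + 4.2 + 3.5 + 6.2 + 2.5 + 4.3 = 25.2 kJ/mol.
C (staggered): SH–CN gauche, SH–Et gauche, iPr–CN gauche, iPr–Ph gauche, Br–Ph gauche, Br–Et gauche; 2.7 + 4.2 + 3.5 + 5.9 + 4.3 + 3.8 = 24.4 kJ/mol.
C has the lowest total (24.4 kJ/mol).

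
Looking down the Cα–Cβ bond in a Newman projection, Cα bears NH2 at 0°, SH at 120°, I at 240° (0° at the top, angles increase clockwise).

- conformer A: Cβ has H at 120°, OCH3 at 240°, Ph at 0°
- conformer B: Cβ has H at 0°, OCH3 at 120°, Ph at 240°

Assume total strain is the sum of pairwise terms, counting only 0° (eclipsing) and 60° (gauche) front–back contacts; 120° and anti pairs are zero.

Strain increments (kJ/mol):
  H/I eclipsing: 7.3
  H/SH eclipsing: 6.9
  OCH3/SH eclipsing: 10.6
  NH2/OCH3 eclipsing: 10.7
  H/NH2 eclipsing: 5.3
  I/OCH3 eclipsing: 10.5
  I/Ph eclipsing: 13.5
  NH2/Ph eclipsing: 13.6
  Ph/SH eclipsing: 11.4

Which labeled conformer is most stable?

A is eclipsed. NH2 at 0° is eclipsed with Ph at 0° (13.6); SH at 120° is eclipsed with H at 120° (6.9); I at 240° is eclipsed with OCH3 at 240° (10.5). Total 31.0 kJ/mol.
B is eclipsed. NH2 at 0° is eclipsed with H at 0° (5.3); SH at 120° is eclipsed with OCH3 at 120° (10.6); I at 240° is eclipsed with Ph at 240° (13.5). Total 29.4 kJ/mol.
B has the lowest total (29.4 kJ/mol).

B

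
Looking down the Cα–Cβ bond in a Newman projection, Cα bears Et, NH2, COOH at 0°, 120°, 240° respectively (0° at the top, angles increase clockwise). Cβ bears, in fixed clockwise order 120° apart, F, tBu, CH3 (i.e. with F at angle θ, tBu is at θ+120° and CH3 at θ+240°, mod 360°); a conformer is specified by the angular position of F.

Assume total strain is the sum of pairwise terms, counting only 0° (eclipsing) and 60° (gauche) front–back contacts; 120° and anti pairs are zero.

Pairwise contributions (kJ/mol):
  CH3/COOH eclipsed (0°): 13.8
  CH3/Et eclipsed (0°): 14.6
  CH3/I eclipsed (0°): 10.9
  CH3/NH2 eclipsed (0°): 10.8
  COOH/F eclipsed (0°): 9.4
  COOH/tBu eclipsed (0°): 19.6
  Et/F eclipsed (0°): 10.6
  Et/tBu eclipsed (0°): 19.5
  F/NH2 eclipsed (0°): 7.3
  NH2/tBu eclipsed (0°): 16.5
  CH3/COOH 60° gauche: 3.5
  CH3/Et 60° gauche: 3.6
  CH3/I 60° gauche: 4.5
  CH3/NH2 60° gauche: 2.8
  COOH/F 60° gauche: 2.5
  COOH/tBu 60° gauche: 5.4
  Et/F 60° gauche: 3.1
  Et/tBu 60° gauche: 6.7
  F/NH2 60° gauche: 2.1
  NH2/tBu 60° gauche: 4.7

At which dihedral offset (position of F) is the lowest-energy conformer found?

F at 0° (eclipsed): Et–F eclipsed, NH2–tBu eclipsed, COOH–CH3 eclipsed; 10.6 + 16.5 + 13.8 = 40.9 kJ/mol.
F at 60° (staggered): Et–F gauche, Et–CH3 gauche, NH2–F gauche, NH2–tBu gauche, COOH–tBu gauche, COOH–CH3 gauche; 3.1 + 3.6 + 2.1 + 4.7 + 5.4 + 3.5 = 22.4 kJ/mol.
F at 120° (eclipsed): Et–CH3 eclipsed, NH2–F eclipsed, COOH–tBu eclipsed; 14.6 + 7.3 + 19.6 = 41.5 kJ/mol.
F at 180° (staggered): Et–tBu gauche, Et–CH3 gauche, NH2–F gauche, NH2–CH3 gauche, COOH–F gauche, COOH–tBu gauche; 6.7 + 3.6 + 2.1 + 2.8 + 2.5 + 5.4 = 23.1 kJ/mol.
F at 240° (eclipsed): Et–tBu eclipsed, NH2–CH3 eclipsed, COOH–F eclipsed; 19.5 + 10.8 + 9.4 = 39.7 kJ/mol.
F at 300° (staggered): Et–F gauche, Et–tBu gauche, NH2–tBu gauche, NH2–CH3 gauche, COOH–F gauche, COOH–CH3 gauche; 3.1 + 6.7 + 4.7 + 2.8 + 2.5 + 3.5 = 23.3 kJ/mol.
The minimum (22.4 kJ/mol) occurs with F at 60°.

60°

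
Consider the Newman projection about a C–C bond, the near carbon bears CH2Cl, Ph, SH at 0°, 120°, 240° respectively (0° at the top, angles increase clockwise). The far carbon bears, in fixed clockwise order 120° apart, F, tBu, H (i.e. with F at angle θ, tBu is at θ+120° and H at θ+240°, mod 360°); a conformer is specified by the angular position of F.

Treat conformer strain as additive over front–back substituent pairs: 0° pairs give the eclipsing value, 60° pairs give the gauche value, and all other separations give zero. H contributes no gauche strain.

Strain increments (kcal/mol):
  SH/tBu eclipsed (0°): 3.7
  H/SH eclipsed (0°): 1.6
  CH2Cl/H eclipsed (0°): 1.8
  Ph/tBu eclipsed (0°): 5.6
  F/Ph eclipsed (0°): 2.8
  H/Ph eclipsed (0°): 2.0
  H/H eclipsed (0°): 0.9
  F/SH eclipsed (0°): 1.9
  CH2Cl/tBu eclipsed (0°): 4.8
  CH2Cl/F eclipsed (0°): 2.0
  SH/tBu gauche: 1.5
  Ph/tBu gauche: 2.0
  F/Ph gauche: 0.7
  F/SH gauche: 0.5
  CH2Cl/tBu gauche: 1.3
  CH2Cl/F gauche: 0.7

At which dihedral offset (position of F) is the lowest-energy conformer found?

180°

F at 0° (eclipsed): CH2Cl(0°)/F(0°) eclipsed 2.0; Ph(120°)/tBu(120°) eclipsed 5.6; SH(240°)/H(240°) eclipsed 1.6 → 9.2 kcal/mol.
F at 60° (staggered): CH2Cl(0°)/F(60°) gauche 0.7; Ph(120°)/F(60°) gauche 0.7; Ph(120°)/tBu(180°) gauche 2.0; SH(240°)/tBu(180°) gauche 1.5 → 4.9 kcal/mol.
F at 120° (eclipsed): CH2Cl(0°)/H(0°) eclipsed 1.8; Ph(120°)/F(120°) eclipsed 2.8; SH(240°)/tBu(240°) eclipsed 3.7 → 8.3 kcal/mol.
F at 180° (staggered): CH2Cl(0°)/tBu(300°) gauche 1.3; Ph(120°)/F(180°) gauche 0.7; SH(240°)/F(180°) gauche 0.5; SH(240°)/tBu(300°) gauche 1.5 → 4.0 kcal/mol.
F at 240° (eclipsed): CH2Cl(0°)/tBu(0°) eclipsed 4.8; Ph(120°)/H(120°) eclipsed 2.0; SH(240°)/F(240°) eclipsed 1.9 → 8.7 kcal/mol.
F at 300° (staggered): CH2Cl(0°)/F(300°) gauche 0.7; CH2Cl(0°)/tBu(60°) gauche 1.3; Ph(120°)/tBu(60°) gauche 2.0; SH(240°)/F(300°) gauche 0.5 → 4.5 kcal/mol.
The minimum (4.0 kcal/mol) occurs with F at 180°.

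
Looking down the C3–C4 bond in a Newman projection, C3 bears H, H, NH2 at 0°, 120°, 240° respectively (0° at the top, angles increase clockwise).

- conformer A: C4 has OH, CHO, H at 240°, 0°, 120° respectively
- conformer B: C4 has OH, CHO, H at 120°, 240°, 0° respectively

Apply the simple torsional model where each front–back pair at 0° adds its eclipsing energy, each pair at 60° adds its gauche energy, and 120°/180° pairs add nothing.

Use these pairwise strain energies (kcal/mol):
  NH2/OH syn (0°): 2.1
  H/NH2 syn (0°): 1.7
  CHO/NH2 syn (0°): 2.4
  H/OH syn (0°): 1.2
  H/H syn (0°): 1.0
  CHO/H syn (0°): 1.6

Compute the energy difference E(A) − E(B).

+0.1 kcal/mol

A (eclipsed): H(0°)/CHO(0°) eclipsed 1.6; H(120°)/H(120°) eclipsed 1.0; NH2(240°)/OH(240°) eclipsed 2.1 → 4.7 kcal/mol.
B (eclipsed): H(0°)/H(0°) eclipsed 1.0; H(120°)/OH(120°) eclipsed 1.2; NH2(240°)/CHO(240°) eclipsed 2.4 → 4.6 kcal/mol.
E(A) − E(B) = 4.7 − 4.6 = +0.1 kcal/mol.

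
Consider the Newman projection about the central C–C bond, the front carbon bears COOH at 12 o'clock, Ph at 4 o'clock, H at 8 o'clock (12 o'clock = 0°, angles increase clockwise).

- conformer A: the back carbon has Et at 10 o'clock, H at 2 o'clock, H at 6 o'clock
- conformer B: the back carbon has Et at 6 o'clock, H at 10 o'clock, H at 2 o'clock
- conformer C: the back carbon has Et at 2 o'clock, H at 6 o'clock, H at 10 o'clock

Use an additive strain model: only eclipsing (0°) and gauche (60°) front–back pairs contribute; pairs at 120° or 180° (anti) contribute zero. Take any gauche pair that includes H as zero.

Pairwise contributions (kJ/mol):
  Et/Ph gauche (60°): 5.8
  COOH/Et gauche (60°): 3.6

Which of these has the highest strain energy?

A is staggered. COOH at 0° is gauche with Et at 300° (3.6). Total 3.6 kJ/mol.
B is staggered. Ph at 120° is gauche with Et at 180° (5.8). Total 5.8 kJ/mol.
C is staggered. COOH at 0° is gauche with Et at 60° (3.6); Ph at 120° is gauche with Et at 60° (5.8). Total 9.4 kJ/mol.
C has the highest total (9.4 kJ/mol).

C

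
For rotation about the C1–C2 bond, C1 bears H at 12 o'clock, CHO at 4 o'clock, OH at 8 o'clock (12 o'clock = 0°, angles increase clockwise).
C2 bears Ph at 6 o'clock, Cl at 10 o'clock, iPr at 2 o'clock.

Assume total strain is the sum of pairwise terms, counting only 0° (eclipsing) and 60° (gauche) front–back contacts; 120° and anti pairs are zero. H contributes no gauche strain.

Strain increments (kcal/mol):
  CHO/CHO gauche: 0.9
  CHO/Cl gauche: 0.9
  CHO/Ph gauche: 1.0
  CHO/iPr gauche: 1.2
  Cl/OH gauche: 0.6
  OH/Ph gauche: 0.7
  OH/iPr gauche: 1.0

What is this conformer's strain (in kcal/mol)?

This conformer (staggered): CHO(120°)/Ph(180°) gauche 1.0; CHO(120°)/iPr(60°) gauche 1.2; OH(240°)/Ph(180°) gauche 0.7; OH(240°)/Cl(300°) gauche 0.6 → 3.5 kcal/mol.

3.5 kcal/mol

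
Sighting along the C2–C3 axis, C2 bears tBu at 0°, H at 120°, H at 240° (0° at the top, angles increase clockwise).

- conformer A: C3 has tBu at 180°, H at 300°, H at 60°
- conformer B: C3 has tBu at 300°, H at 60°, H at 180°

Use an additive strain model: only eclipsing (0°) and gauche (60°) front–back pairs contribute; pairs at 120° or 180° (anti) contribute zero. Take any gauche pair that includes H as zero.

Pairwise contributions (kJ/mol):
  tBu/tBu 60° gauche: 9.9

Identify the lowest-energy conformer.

A

A (staggered): no non-H gauche contacts → 0.0 kJ/mol.
B is staggered. tBu at 0° is gauche with tBu at 300° (9.9). Total 9.9 kJ/mol.
A has the lowest total (0.0 kJ/mol).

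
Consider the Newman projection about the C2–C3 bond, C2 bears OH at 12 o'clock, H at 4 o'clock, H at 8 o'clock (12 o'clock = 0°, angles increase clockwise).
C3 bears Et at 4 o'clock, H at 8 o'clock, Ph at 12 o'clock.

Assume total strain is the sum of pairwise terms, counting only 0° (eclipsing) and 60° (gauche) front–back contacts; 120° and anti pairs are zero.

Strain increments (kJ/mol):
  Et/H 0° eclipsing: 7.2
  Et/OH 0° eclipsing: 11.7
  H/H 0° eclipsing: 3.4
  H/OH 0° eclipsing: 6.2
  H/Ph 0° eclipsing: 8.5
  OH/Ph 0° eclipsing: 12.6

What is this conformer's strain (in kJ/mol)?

This conformer (eclipsed): OH–Ph eclipsed, H–Et eclipsed, H–H eclipsed; 12.6 + 7.2 + 3.4 = 23.2 kJ/mol.

23.2 kJ/mol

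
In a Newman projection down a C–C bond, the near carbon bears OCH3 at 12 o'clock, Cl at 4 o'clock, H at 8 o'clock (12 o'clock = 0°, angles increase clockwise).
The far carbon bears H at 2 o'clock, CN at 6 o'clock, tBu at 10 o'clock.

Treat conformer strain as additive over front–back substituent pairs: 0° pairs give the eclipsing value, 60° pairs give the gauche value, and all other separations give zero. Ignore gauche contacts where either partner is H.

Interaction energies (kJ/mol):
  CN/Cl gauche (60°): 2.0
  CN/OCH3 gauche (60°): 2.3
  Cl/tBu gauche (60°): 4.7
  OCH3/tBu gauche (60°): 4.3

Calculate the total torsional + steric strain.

6.3 kJ/mol

This conformer is staggered. OCH3 at 0° is gauche with tBu at 300° (4.3); Cl at 120° is gauche with CN at 180° (2.0). Total 6.3 kJ/mol.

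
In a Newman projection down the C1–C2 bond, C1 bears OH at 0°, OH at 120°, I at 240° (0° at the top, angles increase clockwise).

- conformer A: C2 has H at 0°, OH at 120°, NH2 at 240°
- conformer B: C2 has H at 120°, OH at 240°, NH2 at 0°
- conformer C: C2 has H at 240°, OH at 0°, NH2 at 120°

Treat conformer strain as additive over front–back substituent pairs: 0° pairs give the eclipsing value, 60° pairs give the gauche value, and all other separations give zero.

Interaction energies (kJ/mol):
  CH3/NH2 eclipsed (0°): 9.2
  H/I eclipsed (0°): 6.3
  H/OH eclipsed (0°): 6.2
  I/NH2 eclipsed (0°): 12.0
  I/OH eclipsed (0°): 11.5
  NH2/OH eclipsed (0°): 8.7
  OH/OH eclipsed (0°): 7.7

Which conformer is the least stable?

A (eclipsed): OH(0°)/H(0°) eclipsed 6.2; OH(120°)/OH(120°) eclipsed 7.7; I(240°)/NH2(240°) eclipsed 12.0 → 25.9 kJ/mol.
B (eclipsed): OH(0°)/NH2(0°) eclipsed 8.7; OH(120°)/H(120°) eclipsed 6.2; I(240°)/OH(240°) eclipsed 11.5 → 26.4 kJ/mol.
C (eclipsed): OH(0°)/OH(0°) eclipsed 7.7; OH(120°)/NH2(120°) eclipsed 8.7; I(240°)/H(240°) eclipsed 6.3 → 22.7 kJ/mol.
B has the highest total (26.4 kJ/mol).

B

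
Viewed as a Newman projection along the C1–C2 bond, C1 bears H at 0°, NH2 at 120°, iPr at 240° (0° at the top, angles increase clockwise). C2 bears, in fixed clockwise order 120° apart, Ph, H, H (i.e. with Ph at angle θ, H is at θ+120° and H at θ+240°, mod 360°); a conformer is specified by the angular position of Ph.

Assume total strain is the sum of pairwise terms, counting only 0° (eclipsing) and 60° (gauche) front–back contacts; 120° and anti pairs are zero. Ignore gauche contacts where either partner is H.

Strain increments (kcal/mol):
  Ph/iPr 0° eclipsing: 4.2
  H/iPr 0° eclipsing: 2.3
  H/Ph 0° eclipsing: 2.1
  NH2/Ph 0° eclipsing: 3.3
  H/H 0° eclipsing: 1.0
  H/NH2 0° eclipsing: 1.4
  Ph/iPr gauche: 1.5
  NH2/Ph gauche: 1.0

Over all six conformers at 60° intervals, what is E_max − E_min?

Ph at 0° (eclipsed): H(0°)/Ph(0°) eclipsed 2.1; NH2(120°)/H(120°) eclipsed 1.4; iPr(240°)/H(240°) eclipsed 2.3 → 5.8 kcal/mol.
Ph at 60° (staggered): NH2(120°)/Ph(60°) gauche 1.0 → 1.0 kcal/mol.
Ph at 120° (eclipsed): H(0°)/H(0°) eclipsed 1.0; NH2(120°)/Ph(120°) eclipsed 3.3; iPr(240°)/H(240°) eclipsed 2.3 → 6.6 kcal/mol.
Ph at 180° (staggered): NH2(120°)/Ph(180°) gauche 1.0; iPr(240°)/Ph(180°) gauche 1.5 → 2.5 kcal/mol.
Ph at 240° (eclipsed): H(0°)/H(0°) eclipsed 1.0; NH2(120°)/H(120°) eclipsed 1.4; iPr(240°)/Ph(240°) eclipsed 4.2 → 6.6 kcal/mol.
Ph at 300° (staggered): iPr(240°)/Ph(300°) gauche 1.5 → 1.5 kcal/mol.
Max at 120° (6.6 kcal/mol), min at 60° (1.0 kcal/mol); barrier = 5.6 kcal/mol.

5.6 kcal/mol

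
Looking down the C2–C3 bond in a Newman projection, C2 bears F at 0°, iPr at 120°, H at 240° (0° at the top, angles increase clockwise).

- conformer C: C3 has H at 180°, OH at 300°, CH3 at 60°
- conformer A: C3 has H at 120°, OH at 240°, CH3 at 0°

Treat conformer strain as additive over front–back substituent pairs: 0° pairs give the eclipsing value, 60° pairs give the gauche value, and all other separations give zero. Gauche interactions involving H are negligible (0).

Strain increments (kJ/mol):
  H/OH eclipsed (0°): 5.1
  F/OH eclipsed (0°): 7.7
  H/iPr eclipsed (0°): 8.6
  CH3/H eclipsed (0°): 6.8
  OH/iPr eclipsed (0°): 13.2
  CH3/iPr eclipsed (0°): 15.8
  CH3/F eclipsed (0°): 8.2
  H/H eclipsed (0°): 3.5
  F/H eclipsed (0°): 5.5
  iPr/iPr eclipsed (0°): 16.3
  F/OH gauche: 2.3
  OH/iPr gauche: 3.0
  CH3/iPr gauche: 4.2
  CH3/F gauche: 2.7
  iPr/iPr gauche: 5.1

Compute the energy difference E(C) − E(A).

-12.7 kJ/mol

C (staggered): F–OH gauche, F–CH3 gauche, iPr–CH3 gauche; 2.3 + 2.7 + 4.2 = 9.2 kJ/mol.
A (eclipsed): F–CH3 eclipsed, iPr–H eclipsed, H–OH eclipsed; 8.2 + 8.6 + 5.1 = 21.9 kJ/mol.
E(C) − E(A) = 9.2 − 21.9 = -12.7 kJ/mol.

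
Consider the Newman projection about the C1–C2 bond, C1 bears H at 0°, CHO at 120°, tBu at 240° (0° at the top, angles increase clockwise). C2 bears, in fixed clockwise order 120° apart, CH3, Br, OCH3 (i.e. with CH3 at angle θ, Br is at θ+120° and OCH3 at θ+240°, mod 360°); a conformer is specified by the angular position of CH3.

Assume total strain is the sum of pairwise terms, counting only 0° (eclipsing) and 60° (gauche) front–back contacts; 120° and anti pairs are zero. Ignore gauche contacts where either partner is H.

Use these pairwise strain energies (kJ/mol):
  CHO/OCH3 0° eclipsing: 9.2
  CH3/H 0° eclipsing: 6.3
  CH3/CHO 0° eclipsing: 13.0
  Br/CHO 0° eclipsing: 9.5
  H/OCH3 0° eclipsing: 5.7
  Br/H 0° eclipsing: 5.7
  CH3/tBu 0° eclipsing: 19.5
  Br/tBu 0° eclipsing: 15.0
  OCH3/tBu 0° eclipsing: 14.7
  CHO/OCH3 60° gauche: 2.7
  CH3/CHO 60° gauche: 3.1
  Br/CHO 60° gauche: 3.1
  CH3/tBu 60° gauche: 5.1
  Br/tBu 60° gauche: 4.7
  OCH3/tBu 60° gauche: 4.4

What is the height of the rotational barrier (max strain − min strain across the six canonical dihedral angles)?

19.1 kJ/mol

CH3 at 0° (eclipsed): H(0°)/CH3(0°) eclipsed 6.3; CHO(120°)/Br(120°) eclipsed 9.5; tBu(240°)/OCH3(240°) eclipsed 14.7 → 30.5 kJ/mol.
CH3 at 60° (staggered): CHO(120°)/CH3(60°) gauche 3.1; CHO(120°)/Br(180°) gauche 3.1; tBu(240°)/Br(180°) gauche 4.7; tBu(240°)/OCH3(300°) gauche 4.4 → 15.3 kJ/mol.
CH3 at 120° (eclipsed): H(0°)/OCH3(0°) eclipsed 5.7; CHO(120°)/CH3(120°) eclipsed 13.0; tBu(240°)/Br(240°) eclipsed 15.0 → 33.7 kJ/mol.
CH3 at 180° (staggered): CHO(120°)/CH3(180°) gauche 3.1; CHO(120°)/OCH3(60°) gauche 2.7; tBu(240°)/CH3(180°) gauche 5.1; tBu(240°)/Br(300°) gauche 4.7 → 15.6 kJ/mol.
CH3 at 240° (eclipsed): H(0°)/Br(0°) eclipsed 5.7; CHO(120°)/OCH3(120°) eclipsed 9.2; tBu(240°)/CH3(240°) eclipsed 19.5 → 34.4 kJ/mol.
CH3 at 300° (staggered): CHO(120°)/Br(60°) gauche 3.1; CHO(120°)/OCH3(180°) gauche 2.7; tBu(240°)/CH3(300°) gauche 5.1; tBu(240°)/OCH3(180°) gauche 4.4 → 15.3 kJ/mol.
Max at 240° (34.4 kJ/mol), min at 60° (15.3 kJ/mol); barrier = 19.1 kJ/mol.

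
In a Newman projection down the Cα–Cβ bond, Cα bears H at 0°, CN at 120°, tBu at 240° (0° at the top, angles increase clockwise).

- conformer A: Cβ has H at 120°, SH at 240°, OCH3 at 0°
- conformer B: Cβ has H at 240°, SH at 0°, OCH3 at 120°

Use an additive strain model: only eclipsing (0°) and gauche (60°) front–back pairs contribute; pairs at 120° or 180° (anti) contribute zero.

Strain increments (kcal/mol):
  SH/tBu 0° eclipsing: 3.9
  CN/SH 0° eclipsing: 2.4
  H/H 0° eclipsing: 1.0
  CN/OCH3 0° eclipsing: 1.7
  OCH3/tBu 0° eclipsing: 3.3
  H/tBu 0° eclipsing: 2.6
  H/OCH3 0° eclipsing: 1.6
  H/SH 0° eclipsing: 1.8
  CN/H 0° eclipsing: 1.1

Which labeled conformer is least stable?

A

A is eclipsed. H at 0° is eclipsed with OCH3 at 0° (1.6); CN at 120° is eclipsed with H at 120° (1.1); tBu at 240° is eclipsed with SH at 240° (3.9). Total 6.6 kcal/mol.
B is eclipsed. H at 0° is eclipsed with SH at 0° (1.8); CN at 120° is eclipsed with OCH3 at 120° (1.7); tBu at 240° is eclipsed with H at 240° (2.6). Total 6.1 kcal/mol.
A has the highest total (6.6 kcal/mol).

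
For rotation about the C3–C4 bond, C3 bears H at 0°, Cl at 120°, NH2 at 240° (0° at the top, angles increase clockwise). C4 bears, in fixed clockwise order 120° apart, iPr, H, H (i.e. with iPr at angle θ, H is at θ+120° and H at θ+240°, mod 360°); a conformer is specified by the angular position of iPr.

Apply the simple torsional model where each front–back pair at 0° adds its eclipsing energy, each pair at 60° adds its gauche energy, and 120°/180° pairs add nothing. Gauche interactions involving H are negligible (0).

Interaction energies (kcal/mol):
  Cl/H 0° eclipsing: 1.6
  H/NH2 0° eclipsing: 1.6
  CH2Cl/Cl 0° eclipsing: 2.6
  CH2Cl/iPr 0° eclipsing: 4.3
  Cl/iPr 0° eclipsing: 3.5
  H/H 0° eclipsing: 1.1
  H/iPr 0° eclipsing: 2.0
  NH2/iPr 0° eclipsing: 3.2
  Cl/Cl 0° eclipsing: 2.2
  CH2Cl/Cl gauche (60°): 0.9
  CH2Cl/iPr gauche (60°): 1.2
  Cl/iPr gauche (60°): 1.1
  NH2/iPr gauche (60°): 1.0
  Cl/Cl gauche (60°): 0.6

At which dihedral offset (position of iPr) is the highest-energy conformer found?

iPr at 0° (eclipsed): H(0°)/iPr(0°) eclipsed 2.0; Cl(120°)/H(120°) eclipsed 1.6; NH2(240°)/H(240°) eclipsed 1.6 → 5.2 kcal/mol.
iPr at 60° (staggered): Cl(120°)/iPr(60°) gauche 1.1 → 1.1 kcal/mol.
iPr at 120° (eclipsed): H(0°)/H(0°) eclipsed 1.1; Cl(120°)/iPr(120°) eclipsed 3.5; NH2(240°)/H(240°) eclipsed 1.6 → 6.2 kcal/mol.
iPr at 180° (staggered): Cl(120°)/iPr(180°) gauche 1.1; NH2(240°)/iPr(180°) gauche 1.0 → 2.1 kcal/mol.
iPr at 240° (eclipsed): H(0°)/H(0°) eclipsed 1.1; Cl(120°)/H(120°) eclipsed 1.6; NH2(240°)/iPr(240°) eclipsed 3.2 → 5.9 kcal/mol.
iPr at 300° (staggered): NH2(240°)/iPr(300°) gauche 1.0 → 1.0 kcal/mol.
The maximum (6.2 kcal/mol) occurs with iPr at 120°.

120°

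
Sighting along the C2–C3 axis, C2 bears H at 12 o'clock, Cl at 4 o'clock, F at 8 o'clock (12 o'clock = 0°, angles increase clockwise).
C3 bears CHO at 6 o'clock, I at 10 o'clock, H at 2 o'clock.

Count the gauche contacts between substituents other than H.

3

Non-H gauche pairs: Cl(120°)/CHO(180°); F(240°)/CHO(180°); F(240°)/I(300°) — 3 interactions.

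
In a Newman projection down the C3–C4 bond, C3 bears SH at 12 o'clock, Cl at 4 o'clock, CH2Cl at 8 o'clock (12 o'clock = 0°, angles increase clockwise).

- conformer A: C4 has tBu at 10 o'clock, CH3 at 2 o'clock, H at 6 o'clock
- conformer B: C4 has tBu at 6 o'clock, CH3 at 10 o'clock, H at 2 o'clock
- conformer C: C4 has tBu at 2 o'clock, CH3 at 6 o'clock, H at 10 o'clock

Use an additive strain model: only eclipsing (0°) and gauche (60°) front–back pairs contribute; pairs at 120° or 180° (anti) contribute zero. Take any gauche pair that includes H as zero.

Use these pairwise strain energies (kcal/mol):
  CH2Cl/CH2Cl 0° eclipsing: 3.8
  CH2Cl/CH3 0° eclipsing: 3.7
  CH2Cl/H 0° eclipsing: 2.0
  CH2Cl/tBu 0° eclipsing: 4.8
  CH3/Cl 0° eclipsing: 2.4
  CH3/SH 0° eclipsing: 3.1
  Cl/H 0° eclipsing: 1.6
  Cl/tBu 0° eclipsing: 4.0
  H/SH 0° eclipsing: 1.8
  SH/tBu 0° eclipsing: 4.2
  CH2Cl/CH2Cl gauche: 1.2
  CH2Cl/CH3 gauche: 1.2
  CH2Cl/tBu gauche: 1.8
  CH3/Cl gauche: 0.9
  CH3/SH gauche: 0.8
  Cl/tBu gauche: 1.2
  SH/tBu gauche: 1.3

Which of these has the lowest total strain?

A (staggered): SH–tBu gauche, SH–CH3 gauche, Cl–CH3 gauche, CH2Cl–tBu gauche; 1.3 + 0.8 + 0.9 + 1.8 = 4.8 kcal/mol.
B (staggered): SH–CH3 gauche, Cl–tBu gauche, CH2Cl–tBu gauche, CH2Cl–CH3 gauche; 0.8 + 1.2 + 1.8 + 1.2 = 5.0 kcal/mol.
C (staggered): SH–tBu gauche, Cl–tBu gauche, Cl–CH3 gauche, CH2Cl–CH3 gauche; 1.3 + 1.2 + 0.9 + 1.2 = 4.6 kcal/mol.
C has the lowest total (4.6 kcal/mol).

C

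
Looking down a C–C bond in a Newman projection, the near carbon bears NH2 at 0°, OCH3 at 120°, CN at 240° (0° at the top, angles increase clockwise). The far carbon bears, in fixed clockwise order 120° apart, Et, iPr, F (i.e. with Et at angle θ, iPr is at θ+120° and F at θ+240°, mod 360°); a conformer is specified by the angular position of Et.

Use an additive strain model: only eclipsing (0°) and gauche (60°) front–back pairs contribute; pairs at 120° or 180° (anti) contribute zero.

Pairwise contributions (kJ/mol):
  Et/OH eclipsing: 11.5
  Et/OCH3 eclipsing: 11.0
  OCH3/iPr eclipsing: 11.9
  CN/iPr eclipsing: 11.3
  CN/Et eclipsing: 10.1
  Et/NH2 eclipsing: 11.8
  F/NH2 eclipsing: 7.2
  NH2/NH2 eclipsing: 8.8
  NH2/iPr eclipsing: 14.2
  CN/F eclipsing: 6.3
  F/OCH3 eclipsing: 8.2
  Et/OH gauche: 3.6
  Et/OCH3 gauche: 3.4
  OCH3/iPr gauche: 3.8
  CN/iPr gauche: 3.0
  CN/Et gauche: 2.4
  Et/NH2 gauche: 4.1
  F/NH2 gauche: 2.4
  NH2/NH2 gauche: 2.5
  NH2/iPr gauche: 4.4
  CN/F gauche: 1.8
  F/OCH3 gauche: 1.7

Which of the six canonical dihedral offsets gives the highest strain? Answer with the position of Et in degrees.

Et at 0° (eclipsed): NH2(0°)/Et(0°) eclipsed 11.8; OCH3(120°)/iPr(120°) eclipsed 11.9; CN(240°)/F(240°) eclipsed 6.3 → 30.0 kJ/mol.
Et at 60° (staggered): NH2(0°)/Et(60°) gauche 4.1; NH2(0°)/F(300°) gauche 2.4; OCH3(120°)/Et(60°) gauche 3.4; OCH3(120°)/iPr(180°) gauche 3.8; CN(240°)/iPr(180°) gauche 3.0; CN(240°)/F(300°) gauche 1.8 → 18.5 kJ/mol.
Et at 120° (eclipsed): NH2(0°)/F(0°) eclipsed 7.2; OCH3(120°)/Et(120°) eclipsed 11.0; CN(240°)/iPr(240°) eclipsed 11.3 → 29.5 kJ/mol.
Et at 180° (staggered): NH2(0°)/iPr(300°) gauche 4.4; NH2(0°)/F(60°) gauche 2.4; OCH3(120°)/Et(180°) gauche 3.4; OCH3(120°)/F(60°) gauche 1.7; CN(240°)/Et(180°) gauche 2.4; CN(240°)/iPr(300°) gauche 3.0 → 17.3 kJ/mol.
Et at 240° (eclipsed): NH2(0°)/iPr(0°) eclipsed 14.2; OCH3(120°)/F(120°) eclipsed 8.2; CN(240°)/Et(240°) eclipsed 10.1 → 32.5 kJ/mol.
Et at 300° (staggered): NH2(0°)/Et(300°) gauche 4.1; NH2(0°)/iPr(60°) gauche 4.4; OCH3(120°)/iPr(60°) gauche 3.8; OCH3(120°)/F(180°) gauche 1.7; CN(240°)/Et(300°) gauche 2.4; CN(240°)/F(180°) gauche 1.8 → 18.2 kJ/mol.
The maximum (32.5 kJ/mol) occurs with Et at 240°.

240°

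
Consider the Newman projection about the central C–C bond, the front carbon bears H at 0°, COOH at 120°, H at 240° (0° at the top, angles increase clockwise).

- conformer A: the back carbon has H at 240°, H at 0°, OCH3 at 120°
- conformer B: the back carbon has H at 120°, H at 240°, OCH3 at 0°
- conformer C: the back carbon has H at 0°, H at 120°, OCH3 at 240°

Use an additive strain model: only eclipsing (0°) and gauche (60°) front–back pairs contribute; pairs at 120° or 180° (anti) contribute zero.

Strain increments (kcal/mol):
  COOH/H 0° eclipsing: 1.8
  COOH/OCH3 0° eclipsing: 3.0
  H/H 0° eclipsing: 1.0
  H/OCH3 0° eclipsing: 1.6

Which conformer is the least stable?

A

A is eclipsed. H at 0° is eclipsed with H at 0° (1.0); COOH at 120° is eclipsed with OCH3 at 120° (3.0); H at 240° is eclipsed with H at 240° (1.0). Total 5.0 kcal/mol.
B is eclipsed. H at 0° is eclipsed with OCH3 at 0° (1.6); COOH at 120° is eclipsed with H at 120° (1.8); H at 240° is eclipsed with H at 240° (1.0). Total 4.4 kcal/mol.
C is eclipsed. H at 0° is eclipsed with H at 0° (1.0); COOH at 120° is eclipsed with H at 120° (1.8); H at 240° is eclipsed with OCH3 at 240° (1.6). Total 4.4 kcal/mol.
A has the highest total (5.0 kcal/mol).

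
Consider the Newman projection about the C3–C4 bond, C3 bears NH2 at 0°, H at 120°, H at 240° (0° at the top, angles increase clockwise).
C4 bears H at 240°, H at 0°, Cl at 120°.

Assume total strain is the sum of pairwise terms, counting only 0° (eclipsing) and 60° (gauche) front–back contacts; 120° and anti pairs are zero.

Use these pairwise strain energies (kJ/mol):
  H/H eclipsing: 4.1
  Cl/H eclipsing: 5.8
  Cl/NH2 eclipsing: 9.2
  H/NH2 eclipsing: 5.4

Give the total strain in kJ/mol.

This conformer (eclipsed): NH2(0°)/H(0°) eclipsed 5.4; H(120°)/Cl(120°) eclipsed 5.8; H(240°)/H(240°) eclipsed 4.1 → 15.3 kJ/mol.

15.3 kJ/mol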